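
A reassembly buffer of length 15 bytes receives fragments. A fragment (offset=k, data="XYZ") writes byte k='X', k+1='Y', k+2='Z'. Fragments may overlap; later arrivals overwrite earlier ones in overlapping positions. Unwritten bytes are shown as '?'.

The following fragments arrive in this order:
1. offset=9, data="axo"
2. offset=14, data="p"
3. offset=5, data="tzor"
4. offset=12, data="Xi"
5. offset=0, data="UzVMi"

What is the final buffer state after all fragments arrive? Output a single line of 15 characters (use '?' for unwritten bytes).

Answer: UzVMitzoraxoXip

Derivation:
Fragment 1: offset=9 data="axo" -> buffer=?????????axo???
Fragment 2: offset=14 data="p" -> buffer=?????????axo??p
Fragment 3: offset=5 data="tzor" -> buffer=?????tzoraxo??p
Fragment 4: offset=12 data="Xi" -> buffer=?????tzoraxoXip
Fragment 5: offset=0 data="UzVMi" -> buffer=UzVMitzoraxoXip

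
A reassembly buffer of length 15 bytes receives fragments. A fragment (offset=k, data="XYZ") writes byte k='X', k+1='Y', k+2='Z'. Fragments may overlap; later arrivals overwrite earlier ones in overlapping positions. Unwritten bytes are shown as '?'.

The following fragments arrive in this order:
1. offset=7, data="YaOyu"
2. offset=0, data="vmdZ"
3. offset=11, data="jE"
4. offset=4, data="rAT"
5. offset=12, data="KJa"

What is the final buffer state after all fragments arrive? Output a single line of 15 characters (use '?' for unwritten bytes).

Fragment 1: offset=7 data="YaOyu" -> buffer=???????YaOyu???
Fragment 2: offset=0 data="vmdZ" -> buffer=vmdZ???YaOyu???
Fragment 3: offset=11 data="jE" -> buffer=vmdZ???YaOyjE??
Fragment 4: offset=4 data="rAT" -> buffer=vmdZrATYaOyjE??
Fragment 5: offset=12 data="KJa" -> buffer=vmdZrATYaOyjKJa

Answer: vmdZrATYaOyjKJa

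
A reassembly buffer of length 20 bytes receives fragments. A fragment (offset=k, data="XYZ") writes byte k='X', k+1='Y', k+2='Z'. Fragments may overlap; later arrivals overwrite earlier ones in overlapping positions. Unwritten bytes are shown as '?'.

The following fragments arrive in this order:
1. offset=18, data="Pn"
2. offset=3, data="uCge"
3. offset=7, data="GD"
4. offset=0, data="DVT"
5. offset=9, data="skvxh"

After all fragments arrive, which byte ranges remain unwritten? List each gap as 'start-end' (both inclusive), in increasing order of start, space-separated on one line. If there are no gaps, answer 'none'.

Fragment 1: offset=18 len=2
Fragment 2: offset=3 len=4
Fragment 3: offset=7 len=2
Fragment 4: offset=0 len=3
Fragment 5: offset=9 len=5
Gaps: 14-17

Answer: 14-17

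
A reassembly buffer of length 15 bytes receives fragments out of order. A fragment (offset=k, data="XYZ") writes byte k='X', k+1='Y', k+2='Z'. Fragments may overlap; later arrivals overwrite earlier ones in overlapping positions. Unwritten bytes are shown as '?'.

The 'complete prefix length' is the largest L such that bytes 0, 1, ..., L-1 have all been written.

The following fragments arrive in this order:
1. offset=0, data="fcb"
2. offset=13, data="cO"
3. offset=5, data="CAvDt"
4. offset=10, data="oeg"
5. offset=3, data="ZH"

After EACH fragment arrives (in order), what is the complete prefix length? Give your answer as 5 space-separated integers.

Fragment 1: offset=0 data="fcb" -> buffer=fcb???????????? -> prefix_len=3
Fragment 2: offset=13 data="cO" -> buffer=fcb??????????cO -> prefix_len=3
Fragment 3: offset=5 data="CAvDt" -> buffer=fcb??CAvDt???cO -> prefix_len=3
Fragment 4: offset=10 data="oeg" -> buffer=fcb??CAvDtoegcO -> prefix_len=3
Fragment 5: offset=3 data="ZH" -> buffer=fcbZHCAvDtoegcO -> prefix_len=15

Answer: 3 3 3 3 15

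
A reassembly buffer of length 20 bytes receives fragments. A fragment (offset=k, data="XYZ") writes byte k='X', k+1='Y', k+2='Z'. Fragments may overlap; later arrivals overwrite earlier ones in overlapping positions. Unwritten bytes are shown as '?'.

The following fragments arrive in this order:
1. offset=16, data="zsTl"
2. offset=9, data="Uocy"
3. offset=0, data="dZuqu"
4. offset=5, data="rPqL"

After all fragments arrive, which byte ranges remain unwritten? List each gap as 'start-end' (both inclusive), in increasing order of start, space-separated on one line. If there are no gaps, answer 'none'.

Fragment 1: offset=16 len=4
Fragment 2: offset=9 len=4
Fragment 3: offset=0 len=5
Fragment 4: offset=5 len=4
Gaps: 13-15

Answer: 13-15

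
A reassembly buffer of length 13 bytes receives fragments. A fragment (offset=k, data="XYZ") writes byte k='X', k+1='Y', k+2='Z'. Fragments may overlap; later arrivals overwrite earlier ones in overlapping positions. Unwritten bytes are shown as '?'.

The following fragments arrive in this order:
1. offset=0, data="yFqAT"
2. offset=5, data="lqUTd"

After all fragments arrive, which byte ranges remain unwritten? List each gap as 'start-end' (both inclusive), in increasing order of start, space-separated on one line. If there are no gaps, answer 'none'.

Answer: 10-12

Derivation:
Fragment 1: offset=0 len=5
Fragment 2: offset=5 len=5
Gaps: 10-12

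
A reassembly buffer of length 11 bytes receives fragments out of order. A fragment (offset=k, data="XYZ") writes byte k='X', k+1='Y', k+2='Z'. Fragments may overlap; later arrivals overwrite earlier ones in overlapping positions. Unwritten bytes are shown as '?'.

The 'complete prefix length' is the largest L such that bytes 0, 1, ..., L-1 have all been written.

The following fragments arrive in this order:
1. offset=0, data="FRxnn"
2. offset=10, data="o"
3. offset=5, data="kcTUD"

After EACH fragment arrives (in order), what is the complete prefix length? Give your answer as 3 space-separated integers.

Fragment 1: offset=0 data="FRxnn" -> buffer=FRxnn?????? -> prefix_len=5
Fragment 2: offset=10 data="o" -> buffer=FRxnn?????o -> prefix_len=5
Fragment 3: offset=5 data="kcTUD" -> buffer=FRxnnkcTUDo -> prefix_len=11

Answer: 5 5 11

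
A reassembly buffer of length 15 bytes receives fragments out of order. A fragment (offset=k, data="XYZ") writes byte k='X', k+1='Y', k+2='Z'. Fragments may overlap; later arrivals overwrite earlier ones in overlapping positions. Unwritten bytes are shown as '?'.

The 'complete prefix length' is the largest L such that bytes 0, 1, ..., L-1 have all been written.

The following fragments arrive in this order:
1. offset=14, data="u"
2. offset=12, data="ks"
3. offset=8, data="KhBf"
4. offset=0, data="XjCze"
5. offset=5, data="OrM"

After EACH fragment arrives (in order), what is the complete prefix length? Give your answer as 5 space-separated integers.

Answer: 0 0 0 5 15

Derivation:
Fragment 1: offset=14 data="u" -> buffer=??????????????u -> prefix_len=0
Fragment 2: offset=12 data="ks" -> buffer=????????????ksu -> prefix_len=0
Fragment 3: offset=8 data="KhBf" -> buffer=????????KhBfksu -> prefix_len=0
Fragment 4: offset=0 data="XjCze" -> buffer=XjCze???KhBfksu -> prefix_len=5
Fragment 5: offset=5 data="OrM" -> buffer=XjCzeOrMKhBfksu -> prefix_len=15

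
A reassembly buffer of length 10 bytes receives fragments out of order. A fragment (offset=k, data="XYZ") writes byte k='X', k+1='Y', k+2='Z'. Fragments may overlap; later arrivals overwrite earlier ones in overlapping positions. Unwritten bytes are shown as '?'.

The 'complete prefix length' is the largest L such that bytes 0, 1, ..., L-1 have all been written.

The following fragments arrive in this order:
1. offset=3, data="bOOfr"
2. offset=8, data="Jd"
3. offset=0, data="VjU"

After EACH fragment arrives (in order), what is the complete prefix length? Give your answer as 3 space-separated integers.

Fragment 1: offset=3 data="bOOfr" -> buffer=???bOOfr?? -> prefix_len=0
Fragment 2: offset=8 data="Jd" -> buffer=???bOOfrJd -> prefix_len=0
Fragment 3: offset=0 data="VjU" -> buffer=VjUbOOfrJd -> prefix_len=10

Answer: 0 0 10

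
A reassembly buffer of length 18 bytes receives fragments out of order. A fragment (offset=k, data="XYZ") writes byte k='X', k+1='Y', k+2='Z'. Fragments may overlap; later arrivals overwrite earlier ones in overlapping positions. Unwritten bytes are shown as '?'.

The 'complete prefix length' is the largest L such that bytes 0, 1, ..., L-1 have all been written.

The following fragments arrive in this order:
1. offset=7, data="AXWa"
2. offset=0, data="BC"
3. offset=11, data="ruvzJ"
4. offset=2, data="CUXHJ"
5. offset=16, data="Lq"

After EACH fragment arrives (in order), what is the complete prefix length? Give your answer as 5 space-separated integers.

Fragment 1: offset=7 data="AXWa" -> buffer=???????AXWa??????? -> prefix_len=0
Fragment 2: offset=0 data="BC" -> buffer=BC?????AXWa??????? -> prefix_len=2
Fragment 3: offset=11 data="ruvzJ" -> buffer=BC?????AXWaruvzJ?? -> prefix_len=2
Fragment 4: offset=2 data="CUXHJ" -> buffer=BCCUXHJAXWaruvzJ?? -> prefix_len=16
Fragment 5: offset=16 data="Lq" -> buffer=BCCUXHJAXWaruvzJLq -> prefix_len=18

Answer: 0 2 2 16 18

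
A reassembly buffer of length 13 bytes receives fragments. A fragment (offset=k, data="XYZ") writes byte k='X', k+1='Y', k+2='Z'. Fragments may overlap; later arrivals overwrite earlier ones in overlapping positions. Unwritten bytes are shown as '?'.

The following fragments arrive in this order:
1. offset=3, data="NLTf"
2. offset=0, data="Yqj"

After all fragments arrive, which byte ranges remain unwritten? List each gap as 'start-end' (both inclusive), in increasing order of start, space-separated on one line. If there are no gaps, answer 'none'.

Answer: 7-12

Derivation:
Fragment 1: offset=3 len=4
Fragment 2: offset=0 len=3
Gaps: 7-12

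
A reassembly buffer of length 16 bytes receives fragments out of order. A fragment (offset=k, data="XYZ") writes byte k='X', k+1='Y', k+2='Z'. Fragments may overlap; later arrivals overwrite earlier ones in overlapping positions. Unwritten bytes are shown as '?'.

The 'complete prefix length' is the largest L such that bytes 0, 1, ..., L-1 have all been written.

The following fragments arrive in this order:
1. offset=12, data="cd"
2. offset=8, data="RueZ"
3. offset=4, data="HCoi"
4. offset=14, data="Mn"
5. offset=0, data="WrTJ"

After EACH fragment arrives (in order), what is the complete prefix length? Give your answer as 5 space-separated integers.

Fragment 1: offset=12 data="cd" -> buffer=????????????cd?? -> prefix_len=0
Fragment 2: offset=8 data="RueZ" -> buffer=????????RueZcd?? -> prefix_len=0
Fragment 3: offset=4 data="HCoi" -> buffer=????HCoiRueZcd?? -> prefix_len=0
Fragment 4: offset=14 data="Mn" -> buffer=????HCoiRueZcdMn -> prefix_len=0
Fragment 5: offset=0 data="WrTJ" -> buffer=WrTJHCoiRueZcdMn -> prefix_len=16

Answer: 0 0 0 0 16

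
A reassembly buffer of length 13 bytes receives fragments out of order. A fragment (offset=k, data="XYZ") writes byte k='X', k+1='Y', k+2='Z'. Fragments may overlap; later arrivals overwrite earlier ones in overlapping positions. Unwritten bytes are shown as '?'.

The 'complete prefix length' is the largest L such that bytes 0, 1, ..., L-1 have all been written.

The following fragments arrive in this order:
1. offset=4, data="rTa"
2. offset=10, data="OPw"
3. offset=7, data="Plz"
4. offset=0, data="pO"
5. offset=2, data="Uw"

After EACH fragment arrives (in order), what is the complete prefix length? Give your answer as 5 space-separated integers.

Answer: 0 0 0 2 13

Derivation:
Fragment 1: offset=4 data="rTa" -> buffer=????rTa?????? -> prefix_len=0
Fragment 2: offset=10 data="OPw" -> buffer=????rTa???OPw -> prefix_len=0
Fragment 3: offset=7 data="Plz" -> buffer=????rTaPlzOPw -> prefix_len=0
Fragment 4: offset=0 data="pO" -> buffer=pO??rTaPlzOPw -> prefix_len=2
Fragment 5: offset=2 data="Uw" -> buffer=pOUwrTaPlzOPw -> prefix_len=13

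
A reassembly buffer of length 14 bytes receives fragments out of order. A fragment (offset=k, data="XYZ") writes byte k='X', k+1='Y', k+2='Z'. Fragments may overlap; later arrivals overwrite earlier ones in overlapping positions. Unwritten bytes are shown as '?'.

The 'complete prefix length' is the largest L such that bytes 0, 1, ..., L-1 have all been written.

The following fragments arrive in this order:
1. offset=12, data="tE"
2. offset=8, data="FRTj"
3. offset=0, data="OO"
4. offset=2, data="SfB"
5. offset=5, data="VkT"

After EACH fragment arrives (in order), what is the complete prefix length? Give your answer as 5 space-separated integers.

Fragment 1: offset=12 data="tE" -> buffer=????????????tE -> prefix_len=0
Fragment 2: offset=8 data="FRTj" -> buffer=????????FRTjtE -> prefix_len=0
Fragment 3: offset=0 data="OO" -> buffer=OO??????FRTjtE -> prefix_len=2
Fragment 4: offset=2 data="SfB" -> buffer=OOSfB???FRTjtE -> prefix_len=5
Fragment 5: offset=5 data="VkT" -> buffer=OOSfBVkTFRTjtE -> prefix_len=14

Answer: 0 0 2 5 14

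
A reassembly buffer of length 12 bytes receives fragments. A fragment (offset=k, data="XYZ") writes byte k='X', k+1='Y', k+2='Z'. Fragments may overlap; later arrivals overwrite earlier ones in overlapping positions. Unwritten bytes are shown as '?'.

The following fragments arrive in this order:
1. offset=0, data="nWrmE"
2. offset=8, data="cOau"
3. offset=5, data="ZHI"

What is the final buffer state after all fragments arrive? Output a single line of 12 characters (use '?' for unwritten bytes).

Fragment 1: offset=0 data="nWrmE" -> buffer=nWrmE???????
Fragment 2: offset=8 data="cOau" -> buffer=nWrmE???cOau
Fragment 3: offset=5 data="ZHI" -> buffer=nWrmEZHIcOau

Answer: nWrmEZHIcOau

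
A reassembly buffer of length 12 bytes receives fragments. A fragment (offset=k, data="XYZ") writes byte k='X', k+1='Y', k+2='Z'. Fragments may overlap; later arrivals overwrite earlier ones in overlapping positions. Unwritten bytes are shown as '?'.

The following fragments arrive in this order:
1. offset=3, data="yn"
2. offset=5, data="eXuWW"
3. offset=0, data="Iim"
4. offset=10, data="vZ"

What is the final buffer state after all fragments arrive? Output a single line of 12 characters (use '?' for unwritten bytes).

Fragment 1: offset=3 data="yn" -> buffer=???yn???????
Fragment 2: offset=5 data="eXuWW" -> buffer=???yneXuWW??
Fragment 3: offset=0 data="Iim" -> buffer=IimyneXuWW??
Fragment 4: offset=10 data="vZ" -> buffer=IimyneXuWWvZ

Answer: IimyneXuWWvZ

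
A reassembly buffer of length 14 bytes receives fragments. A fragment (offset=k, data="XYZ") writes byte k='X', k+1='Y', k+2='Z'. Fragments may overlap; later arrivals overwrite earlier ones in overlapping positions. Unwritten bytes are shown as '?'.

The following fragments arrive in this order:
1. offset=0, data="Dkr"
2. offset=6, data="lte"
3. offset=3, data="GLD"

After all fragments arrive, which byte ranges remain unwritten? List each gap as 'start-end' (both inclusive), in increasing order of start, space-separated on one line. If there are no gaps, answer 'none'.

Answer: 9-13

Derivation:
Fragment 1: offset=0 len=3
Fragment 2: offset=6 len=3
Fragment 3: offset=3 len=3
Gaps: 9-13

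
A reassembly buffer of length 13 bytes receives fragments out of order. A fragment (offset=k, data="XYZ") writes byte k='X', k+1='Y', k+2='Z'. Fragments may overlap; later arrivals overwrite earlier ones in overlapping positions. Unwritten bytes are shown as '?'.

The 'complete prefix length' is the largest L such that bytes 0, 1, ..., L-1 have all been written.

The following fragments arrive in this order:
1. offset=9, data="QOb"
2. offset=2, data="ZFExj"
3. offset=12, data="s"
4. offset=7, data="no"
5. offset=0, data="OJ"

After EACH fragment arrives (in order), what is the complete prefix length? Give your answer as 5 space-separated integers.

Answer: 0 0 0 0 13

Derivation:
Fragment 1: offset=9 data="QOb" -> buffer=?????????QOb? -> prefix_len=0
Fragment 2: offset=2 data="ZFExj" -> buffer=??ZFExj??QOb? -> prefix_len=0
Fragment 3: offset=12 data="s" -> buffer=??ZFExj??QObs -> prefix_len=0
Fragment 4: offset=7 data="no" -> buffer=??ZFExjnoQObs -> prefix_len=0
Fragment 5: offset=0 data="OJ" -> buffer=OJZFExjnoQObs -> prefix_len=13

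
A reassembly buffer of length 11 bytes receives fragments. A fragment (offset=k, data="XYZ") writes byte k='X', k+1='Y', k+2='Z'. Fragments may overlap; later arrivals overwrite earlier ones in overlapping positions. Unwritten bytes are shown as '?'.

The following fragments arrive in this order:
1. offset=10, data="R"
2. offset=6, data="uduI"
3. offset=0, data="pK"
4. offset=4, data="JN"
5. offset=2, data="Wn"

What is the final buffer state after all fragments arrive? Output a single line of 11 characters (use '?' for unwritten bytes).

Fragment 1: offset=10 data="R" -> buffer=??????????R
Fragment 2: offset=6 data="uduI" -> buffer=??????uduIR
Fragment 3: offset=0 data="pK" -> buffer=pK????uduIR
Fragment 4: offset=4 data="JN" -> buffer=pK??JNuduIR
Fragment 5: offset=2 data="Wn" -> buffer=pKWnJNuduIR

Answer: pKWnJNuduIR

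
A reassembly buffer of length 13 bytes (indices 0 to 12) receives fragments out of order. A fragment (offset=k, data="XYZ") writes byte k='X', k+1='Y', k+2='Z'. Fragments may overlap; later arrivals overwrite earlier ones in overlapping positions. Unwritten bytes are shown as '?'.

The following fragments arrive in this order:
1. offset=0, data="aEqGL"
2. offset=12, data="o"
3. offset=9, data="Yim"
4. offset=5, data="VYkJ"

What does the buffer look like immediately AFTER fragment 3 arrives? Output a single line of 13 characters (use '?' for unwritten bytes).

Fragment 1: offset=0 data="aEqGL" -> buffer=aEqGL????????
Fragment 2: offset=12 data="o" -> buffer=aEqGL???????o
Fragment 3: offset=9 data="Yim" -> buffer=aEqGL????Yimo

Answer: aEqGL????Yimo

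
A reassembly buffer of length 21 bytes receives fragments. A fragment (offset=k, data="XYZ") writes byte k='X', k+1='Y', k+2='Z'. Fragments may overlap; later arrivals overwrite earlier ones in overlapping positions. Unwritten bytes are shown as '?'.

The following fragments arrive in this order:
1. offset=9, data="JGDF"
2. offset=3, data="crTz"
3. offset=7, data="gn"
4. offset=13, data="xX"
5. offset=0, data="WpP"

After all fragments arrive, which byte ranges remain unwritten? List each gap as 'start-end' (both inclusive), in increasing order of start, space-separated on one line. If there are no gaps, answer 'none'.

Answer: 15-20

Derivation:
Fragment 1: offset=9 len=4
Fragment 2: offset=3 len=4
Fragment 3: offset=7 len=2
Fragment 4: offset=13 len=2
Fragment 5: offset=0 len=3
Gaps: 15-20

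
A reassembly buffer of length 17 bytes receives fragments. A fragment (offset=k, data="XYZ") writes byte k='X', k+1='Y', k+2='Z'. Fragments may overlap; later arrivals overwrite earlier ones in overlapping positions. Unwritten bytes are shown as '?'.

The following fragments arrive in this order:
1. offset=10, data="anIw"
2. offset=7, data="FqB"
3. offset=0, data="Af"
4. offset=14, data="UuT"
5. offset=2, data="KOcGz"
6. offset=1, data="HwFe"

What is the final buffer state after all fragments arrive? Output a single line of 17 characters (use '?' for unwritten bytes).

Answer: AHwFeGzFqBanIwUuT

Derivation:
Fragment 1: offset=10 data="anIw" -> buffer=??????????anIw???
Fragment 2: offset=7 data="FqB" -> buffer=???????FqBanIw???
Fragment 3: offset=0 data="Af" -> buffer=Af?????FqBanIw???
Fragment 4: offset=14 data="UuT" -> buffer=Af?????FqBanIwUuT
Fragment 5: offset=2 data="KOcGz" -> buffer=AfKOcGzFqBanIwUuT
Fragment 6: offset=1 data="HwFe" -> buffer=AHwFeGzFqBanIwUuT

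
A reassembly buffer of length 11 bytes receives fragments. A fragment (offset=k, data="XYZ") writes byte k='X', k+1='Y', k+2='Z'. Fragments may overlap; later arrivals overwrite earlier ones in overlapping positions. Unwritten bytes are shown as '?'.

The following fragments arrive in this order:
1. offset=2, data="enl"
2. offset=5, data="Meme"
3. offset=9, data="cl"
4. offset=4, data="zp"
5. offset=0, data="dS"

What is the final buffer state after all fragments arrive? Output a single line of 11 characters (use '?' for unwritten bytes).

Answer: dSenzpemecl

Derivation:
Fragment 1: offset=2 data="enl" -> buffer=??enl??????
Fragment 2: offset=5 data="Meme" -> buffer=??enlMeme??
Fragment 3: offset=9 data="cl" -> buffer=??enlMemecl
Fragment 4: offset=4 data="zp" -> buffer=??enzpemecl
Fragment 5: offset=0 data="dS" -> buffer=dSenzpemecl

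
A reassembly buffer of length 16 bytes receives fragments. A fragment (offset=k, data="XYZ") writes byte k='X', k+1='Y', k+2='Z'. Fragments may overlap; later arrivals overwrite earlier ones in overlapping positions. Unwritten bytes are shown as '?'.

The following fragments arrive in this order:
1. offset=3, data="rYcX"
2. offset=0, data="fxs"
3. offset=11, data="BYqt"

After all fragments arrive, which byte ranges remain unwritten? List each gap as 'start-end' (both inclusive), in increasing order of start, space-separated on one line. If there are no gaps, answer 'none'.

Fragment 1: offset=3 len=4
Fragment 2: offset=0 len=3
Fragment 3: offset=11 len=4
Gaps: 7-10 15-15

Answer: 7-10 15-15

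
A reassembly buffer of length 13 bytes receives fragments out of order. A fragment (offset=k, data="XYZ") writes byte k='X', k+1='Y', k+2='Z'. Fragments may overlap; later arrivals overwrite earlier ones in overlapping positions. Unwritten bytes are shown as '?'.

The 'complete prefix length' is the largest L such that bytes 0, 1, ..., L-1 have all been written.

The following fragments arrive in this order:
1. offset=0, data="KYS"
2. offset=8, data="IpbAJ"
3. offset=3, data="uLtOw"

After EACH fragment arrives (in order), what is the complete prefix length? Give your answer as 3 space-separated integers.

Fragment 1: offset=0 data="KYS" -> buffer=KYS?????????? -> prefix_len=3
Fragment 2: offset=8 data="IpbAJ" -> buffer=KYS?????IpbAJ -> prefix_len=3
Fragment 3: offset=3 data="uLtOw" -> buffer=KYSuLtOwIpbAJ -> prefix_len=13

Answer: 3 3 13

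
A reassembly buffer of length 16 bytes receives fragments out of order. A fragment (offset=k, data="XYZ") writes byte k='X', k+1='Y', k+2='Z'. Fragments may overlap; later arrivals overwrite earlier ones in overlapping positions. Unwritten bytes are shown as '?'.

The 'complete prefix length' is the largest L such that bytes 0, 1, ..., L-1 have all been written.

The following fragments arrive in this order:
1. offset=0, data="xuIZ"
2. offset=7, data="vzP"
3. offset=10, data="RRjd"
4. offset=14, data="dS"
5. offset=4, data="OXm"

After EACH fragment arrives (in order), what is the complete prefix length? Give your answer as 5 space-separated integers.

Fragment 1: offset=0 data="xuIZ" -> buffer=xuIZ???????????? -> prefix_len=4
Fragment 2: offset=7 data="vzP" -> buffer=xuIZ???vzP?????? -> prefix_len=4
Fragment 3: offset=10 data="RRjd" -> buffer=xuIZ???vzPRRjd?? -> prefix_len=4
Fragment 4: offset=14 data="dS" -> buffer=xuIZ???vzPRRjddS -> prefix_len=4
Fragment 5: offset=4 data="OXm" -> buffer=xuIZOXmvzPRRjddS -> prefix_len=16

Answer: 4 4 4 4 16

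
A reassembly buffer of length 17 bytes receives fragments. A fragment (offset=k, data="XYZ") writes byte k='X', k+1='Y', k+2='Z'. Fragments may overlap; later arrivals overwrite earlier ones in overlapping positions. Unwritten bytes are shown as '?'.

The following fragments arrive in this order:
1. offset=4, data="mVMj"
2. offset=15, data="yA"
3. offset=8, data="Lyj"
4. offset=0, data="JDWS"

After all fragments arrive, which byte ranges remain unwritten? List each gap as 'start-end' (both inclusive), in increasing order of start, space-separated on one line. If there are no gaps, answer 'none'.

Answer: 11-14

Derivation:
Fragment 1: offset=4 len=4
Fragment 2: offset=15 len=2
Fragment 3: offset=8 len=3
Fragment 4: offset=0 len=4
Gaps: 11-14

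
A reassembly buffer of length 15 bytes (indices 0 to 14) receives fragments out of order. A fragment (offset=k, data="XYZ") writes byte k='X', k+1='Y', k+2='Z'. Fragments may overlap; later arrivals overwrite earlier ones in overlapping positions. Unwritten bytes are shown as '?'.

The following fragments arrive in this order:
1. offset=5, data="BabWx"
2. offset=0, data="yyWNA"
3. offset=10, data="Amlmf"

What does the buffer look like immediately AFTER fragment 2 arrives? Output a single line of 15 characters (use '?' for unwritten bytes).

Answer: yyWNABabWx?????

Derivation:
Fragment 1: offset=5 data="BabWx" -> buffer=?????BabWx?????
Fragment 2: offset=0 data="yyWNA" -> buffer=yyWNABabWx?????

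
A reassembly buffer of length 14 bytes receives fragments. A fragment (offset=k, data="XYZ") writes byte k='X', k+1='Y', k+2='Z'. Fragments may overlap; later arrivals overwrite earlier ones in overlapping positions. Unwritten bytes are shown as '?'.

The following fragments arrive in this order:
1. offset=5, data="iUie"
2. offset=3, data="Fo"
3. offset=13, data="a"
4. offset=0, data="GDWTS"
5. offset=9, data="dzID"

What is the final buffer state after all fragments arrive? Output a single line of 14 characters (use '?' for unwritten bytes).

Answer: GDWTSiUiedzIDa

Derivation:
Fragment 1: offset=5 data="iUie" -> buffer=?????iUie?????
Fragment 2: offset=3 data="Fo" -> buffer=???FoiUie?????
Fragment 3: offset=13 data="a" -> buffer=???FoiUie????a
Fragment 4: offset=0 data="GDWTS" -> buffer=GDWTSiUie????a
Fragment 5: offset=9 data="dzID" -> buffer=GDWTSiUiedzIDa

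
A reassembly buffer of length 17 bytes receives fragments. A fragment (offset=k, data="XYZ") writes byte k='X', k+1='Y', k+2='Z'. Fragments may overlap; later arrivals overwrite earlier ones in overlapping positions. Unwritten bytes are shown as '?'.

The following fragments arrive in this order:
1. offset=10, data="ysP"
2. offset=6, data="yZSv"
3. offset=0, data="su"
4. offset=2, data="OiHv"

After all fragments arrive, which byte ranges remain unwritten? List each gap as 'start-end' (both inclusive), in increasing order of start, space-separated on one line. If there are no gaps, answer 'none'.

Fragment 1: offset=10 len=3
Fragment 2: offset=6 len=4
Fragment 3: offset=0 len=2
Fragment 4: offset=2 len=4
Gaps: 13-16

Answer: 13-16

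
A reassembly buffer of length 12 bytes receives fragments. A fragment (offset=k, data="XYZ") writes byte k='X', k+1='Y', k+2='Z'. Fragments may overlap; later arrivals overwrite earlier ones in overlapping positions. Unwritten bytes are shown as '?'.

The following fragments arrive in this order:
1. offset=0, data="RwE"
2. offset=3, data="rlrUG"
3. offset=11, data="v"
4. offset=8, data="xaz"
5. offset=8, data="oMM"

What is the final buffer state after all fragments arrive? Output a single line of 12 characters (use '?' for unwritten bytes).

Fragment 1: offset=0 data="RwE" -> buffer=RwE?????????
Fragment 2: offset=3 data="rlrUG" -> buffer=RwErlrUG????
Fragment 3: offset=11 data="v" -> buffer=RwErlrUG???v
Fragment 4: offset=8 data="xaz" -> buffer=RwErlrUGxazv
Fragment 5: offset=8 data="oMM" -> buffer=RwErlrUGoMMv

Answer: RwErlrUGoMMv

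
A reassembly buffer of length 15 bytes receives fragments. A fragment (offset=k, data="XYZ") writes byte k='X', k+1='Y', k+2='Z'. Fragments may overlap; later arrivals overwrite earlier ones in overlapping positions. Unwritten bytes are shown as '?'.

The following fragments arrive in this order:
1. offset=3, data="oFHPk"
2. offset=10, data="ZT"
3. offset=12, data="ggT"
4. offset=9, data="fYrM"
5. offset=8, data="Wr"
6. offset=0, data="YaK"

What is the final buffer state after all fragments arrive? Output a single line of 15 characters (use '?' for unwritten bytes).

Fragment 1: offset=3 data="oFHPk" -> buffer=???oFHPk???????
Fragment 2: offset=10 data="ZT" -> buffer=???oFHPk??ZT???
Fragment 3: offset=12 data="ggT" -> buffer=???oFHPk??ZTggT
Fragment 4: offset=9 data="fYrM" -> buffer=???oFHPk?fYrMgT
Fragment 5: offset=8 data="Wr" -> buffer=???oFHPkWrYrMgT
Fragment 6: offset=0 data="YaK" -> buffer=YaKoFHPkWrYrMgT

Answer: YaKoFHPkWrYrMgT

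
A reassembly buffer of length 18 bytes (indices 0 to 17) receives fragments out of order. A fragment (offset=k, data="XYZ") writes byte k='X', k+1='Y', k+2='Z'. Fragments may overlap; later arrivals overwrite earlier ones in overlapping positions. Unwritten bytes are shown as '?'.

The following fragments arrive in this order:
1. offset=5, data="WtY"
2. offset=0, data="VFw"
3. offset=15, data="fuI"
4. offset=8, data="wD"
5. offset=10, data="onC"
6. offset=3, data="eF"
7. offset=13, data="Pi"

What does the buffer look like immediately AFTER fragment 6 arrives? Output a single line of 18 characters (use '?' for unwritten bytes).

Answer: VFweFWtYwDonC??fuI

Derivation:
Fragment 1: offset=5 data="WtY" -> buffer=?????WtY??????????
Fragment 2: offset=0 data="VFw" -> buffer=VFw??WtY??????????
Fragment 3: offset=15 data="fuI" -> buffer=VFw??WtY???????fuI
Fragment 4: offset=8 data="wD" -> buffer=VFw??WtYwD?????fuI
Fragment 5: offset=10 data="onC" -> buffer=VFw??WtYwDonC??fuI
Fragment 6: offset=3 data="eF" -> buffer=VFweFWtYwDonC??fuI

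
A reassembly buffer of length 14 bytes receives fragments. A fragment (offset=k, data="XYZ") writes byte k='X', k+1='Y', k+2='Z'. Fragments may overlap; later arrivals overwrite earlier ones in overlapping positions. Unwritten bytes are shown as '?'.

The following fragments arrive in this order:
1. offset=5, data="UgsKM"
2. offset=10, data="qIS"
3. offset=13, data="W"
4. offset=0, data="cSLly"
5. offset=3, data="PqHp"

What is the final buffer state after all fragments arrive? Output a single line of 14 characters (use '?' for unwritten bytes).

Answer: cSLPqHpsKMqISW

Derivation:
Fragment 1: offset=5 data="UgsKM" -> buffer=?????UgsKM????
Fragment 2: offset=10 data="qIS" -> buffer=?????UgsKMqIS?
Fragment 3: offset=13 data="W" -> buffer=?????UgsKMqISW
Fragment 4: offset=0 data="cSLly" -> buffer=cSLlyUgsKMqISW
Fragment 5: offset=3 data="PqHp" -> buffer=cSLPqHpsKMqISW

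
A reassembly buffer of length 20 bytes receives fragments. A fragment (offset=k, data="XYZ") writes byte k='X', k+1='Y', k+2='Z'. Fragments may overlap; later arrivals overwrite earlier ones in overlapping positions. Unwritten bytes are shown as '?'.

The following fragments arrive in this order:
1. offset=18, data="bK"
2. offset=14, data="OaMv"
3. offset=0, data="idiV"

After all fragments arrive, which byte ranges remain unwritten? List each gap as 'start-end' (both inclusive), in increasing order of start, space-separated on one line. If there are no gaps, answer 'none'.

Answer: 4-13

Derivation:
Fragment 1: offset=18 len=2
Fragment 2: offset=14 len=4
Fragment 3: offset=0 len=4
Gaps: 4-13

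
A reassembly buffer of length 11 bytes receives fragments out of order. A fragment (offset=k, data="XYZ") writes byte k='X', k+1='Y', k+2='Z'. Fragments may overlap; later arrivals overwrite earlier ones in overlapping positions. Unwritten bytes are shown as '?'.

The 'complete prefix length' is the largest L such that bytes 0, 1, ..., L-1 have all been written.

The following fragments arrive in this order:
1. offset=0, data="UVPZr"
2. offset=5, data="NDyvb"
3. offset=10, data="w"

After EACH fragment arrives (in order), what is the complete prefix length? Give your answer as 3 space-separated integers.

Answer: 5 10 11

Derivation:
Fragment 1: offset=0 data="UVPZr" -> buffer=UVPZr?????? -> prefix_len=5
Fragment 2: offset=5 data="NDyvb" -> buffer=UVPZrNDyvb? -> prefix_len=10
Fragment 3: offset=10 data="w" -> buffer=UVPZrNDyvbw -> prefix_len=11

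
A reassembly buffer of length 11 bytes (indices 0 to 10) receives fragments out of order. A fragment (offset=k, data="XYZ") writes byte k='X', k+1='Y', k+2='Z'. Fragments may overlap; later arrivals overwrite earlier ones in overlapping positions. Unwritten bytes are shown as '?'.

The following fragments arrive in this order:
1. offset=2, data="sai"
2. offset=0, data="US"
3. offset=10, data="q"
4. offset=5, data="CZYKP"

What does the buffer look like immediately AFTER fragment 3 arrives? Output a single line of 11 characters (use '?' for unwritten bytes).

Fragment 1: offset=2 data="sai" -> buffer=??sai??????
Fragment 2: offset=0 data="US" -> buffer=USsai??????
Fragment 3: offset=10 data="q" -> buffer=USsai?????q

Answer: USsai?????q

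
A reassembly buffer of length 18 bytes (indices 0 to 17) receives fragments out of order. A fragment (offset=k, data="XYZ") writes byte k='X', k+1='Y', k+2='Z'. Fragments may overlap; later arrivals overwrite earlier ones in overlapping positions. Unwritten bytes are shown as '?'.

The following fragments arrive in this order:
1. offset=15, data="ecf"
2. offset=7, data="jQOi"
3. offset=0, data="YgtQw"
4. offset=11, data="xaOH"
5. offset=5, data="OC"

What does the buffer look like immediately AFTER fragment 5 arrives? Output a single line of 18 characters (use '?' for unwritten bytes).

Answer: YgtQwOCjQOixaOHecf

Derivation:
Fragment 1: offset=15 data="ecf" -> buffer=???????????????ecf
Fragment 2: offset=7 data="jQOi" -> buffer=???????jQOi????ecf
Fragment 3: offset=0 data="YgtQw" -> buffer=YgtQw??jQOi????ecf
Fragment 4: offset=11 data="xaOH" -> buffer=YgtQw??jQOixaOHecf
Fragment 5: offset=5 data="OC" -> buffer=YgtQwOCjQOixaOHecf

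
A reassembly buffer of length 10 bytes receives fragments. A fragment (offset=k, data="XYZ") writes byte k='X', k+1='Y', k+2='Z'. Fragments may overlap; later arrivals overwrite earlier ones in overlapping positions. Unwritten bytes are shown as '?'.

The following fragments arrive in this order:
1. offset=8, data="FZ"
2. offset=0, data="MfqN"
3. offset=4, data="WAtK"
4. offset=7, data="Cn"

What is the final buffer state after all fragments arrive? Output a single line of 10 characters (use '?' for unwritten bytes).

Fragment 1: offset=8 data="FZ" -> buffer=????????FZ
Fragment 2: offset=0 data="MfqN" -> buffer=MfqN????FZ
Fragment 3: offset=4 data="WAtK" -> buffer=MfqNWAtKFZ
Fragment 4: offset=7 data="Cn" -> buffer=MfqNWAtCnZ

Answer: MfqNWAtCnZ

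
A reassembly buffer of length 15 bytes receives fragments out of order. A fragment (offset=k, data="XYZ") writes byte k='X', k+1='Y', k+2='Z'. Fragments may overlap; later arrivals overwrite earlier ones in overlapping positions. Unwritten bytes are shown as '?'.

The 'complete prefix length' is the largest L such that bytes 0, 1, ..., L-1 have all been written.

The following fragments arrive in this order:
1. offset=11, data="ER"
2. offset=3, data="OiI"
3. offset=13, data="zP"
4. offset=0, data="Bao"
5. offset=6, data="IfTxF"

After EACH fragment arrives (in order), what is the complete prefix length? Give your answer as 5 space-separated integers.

Fragment 1: offset=11 data="ER" -> buffer=???????????ER?? -> prefix_len=0
Fragment 2: offset=3 data="OiI" -> buffer=???OiI?????ER?? -> prefix_len=0
Fragment 3: offset=13 data="zP" -> buffer=???OiI?????ERzP -> prefix_len=0
Fragment 4: offset=0 data="Bao" -> buffer=BaoOiI?????ERzP -> prefix_len=6
Fragment 5: offset=6 data="IfTxF" -> buffer=BaoOiIIfTxFERzP -> prefix_len=15

Answer: 0 0 0 6 15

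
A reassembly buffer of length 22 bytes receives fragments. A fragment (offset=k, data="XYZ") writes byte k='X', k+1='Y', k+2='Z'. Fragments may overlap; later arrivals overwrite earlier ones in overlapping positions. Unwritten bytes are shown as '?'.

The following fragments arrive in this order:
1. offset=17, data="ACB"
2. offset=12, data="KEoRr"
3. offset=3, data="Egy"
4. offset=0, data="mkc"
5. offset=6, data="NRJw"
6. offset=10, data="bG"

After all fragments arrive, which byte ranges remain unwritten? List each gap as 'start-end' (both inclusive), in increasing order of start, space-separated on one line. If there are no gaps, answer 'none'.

Answer: 20-21

Derivation:
Fragment 1: offset=17 len=3
Fragment 2: offset=12 len=5
Fragment 3: offset=3 len=3
Fragment 4: offset=0 len=3
Fragment 5: offset=6 len=4
Fragment 6: offset=10 len=2
Gaps: 20-21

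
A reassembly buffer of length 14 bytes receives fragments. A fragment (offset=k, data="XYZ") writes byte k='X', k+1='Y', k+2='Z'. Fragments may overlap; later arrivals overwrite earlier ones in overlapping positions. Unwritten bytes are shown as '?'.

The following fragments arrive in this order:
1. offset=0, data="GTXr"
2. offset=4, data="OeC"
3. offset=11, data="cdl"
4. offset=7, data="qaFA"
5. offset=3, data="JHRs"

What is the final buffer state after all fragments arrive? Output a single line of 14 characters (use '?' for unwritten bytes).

Fragment 1: offset=0 data="GTXr" -> buffer=GTXr??????????
Fragment 2: offset=4 data="OeC" -> buffer=GTXrOeC???????
Fragment 3: offset=11 data="cdl" -> buffer=GTXrOeC????cdl
Fragment 4: offset=7 data="qaFA" -> buffer=GTXrOeCqaFAcdl
Fragment 5: offset=3 data="JHRs" -> buffer=GTXJHRsqaFAcdl

Answer: GTXJHRsqaFAcdl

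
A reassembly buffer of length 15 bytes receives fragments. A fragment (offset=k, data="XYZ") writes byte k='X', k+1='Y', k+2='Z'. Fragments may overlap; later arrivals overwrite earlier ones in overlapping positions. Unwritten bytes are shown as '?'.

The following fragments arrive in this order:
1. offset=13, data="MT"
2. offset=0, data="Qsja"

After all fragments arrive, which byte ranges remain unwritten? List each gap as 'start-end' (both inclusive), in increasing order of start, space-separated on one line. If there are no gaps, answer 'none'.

Answer: 4-12

Derivation:
Fragment 1: offset=13 len=2
Fragment 2: offset=0 len=4
Gaps: 4-12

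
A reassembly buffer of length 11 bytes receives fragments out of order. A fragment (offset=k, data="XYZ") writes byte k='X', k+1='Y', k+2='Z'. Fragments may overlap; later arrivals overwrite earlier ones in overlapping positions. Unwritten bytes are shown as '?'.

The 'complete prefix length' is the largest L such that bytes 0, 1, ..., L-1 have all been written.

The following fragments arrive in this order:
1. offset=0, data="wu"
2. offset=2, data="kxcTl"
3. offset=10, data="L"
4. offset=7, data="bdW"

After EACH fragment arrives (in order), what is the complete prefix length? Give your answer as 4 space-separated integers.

Fragment 1: offset=0 data="wu" -> buffer=wu????????? -> prefix_len=2
Fragment 2: offset=2 data="kxcTl" -> buffer=wukxcTl???? -> prefix_len=7
Fragment 3: offset=10 data="L" -> buffer=wukxcTl???L -> prefix_len=7
Fragment 4: offset=7 data="bdW" -> buffer=wukxcTlbdWL -> prefix_len=11

Answer: 2 7 7 11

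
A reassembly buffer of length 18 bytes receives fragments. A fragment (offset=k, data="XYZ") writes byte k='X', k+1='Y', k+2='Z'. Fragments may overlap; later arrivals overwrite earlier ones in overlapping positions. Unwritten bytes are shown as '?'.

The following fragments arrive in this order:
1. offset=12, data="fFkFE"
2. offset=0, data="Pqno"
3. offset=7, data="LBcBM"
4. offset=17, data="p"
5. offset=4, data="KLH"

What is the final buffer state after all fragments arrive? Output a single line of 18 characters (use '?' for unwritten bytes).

Answer: PqnoKLHLBcBMfFkFEp

Derivation:
Fragment 1: offset=12 data="fFkFE" -> buffer=????????????fFkFE?
Fragment 2: offset=0 data="Pqno" -> buffer=Pqno????????fFkFE?
Fragment 3: offset=7 data="LBcBM" -> buffer=Pqno???LBcBMfFkFE?
Fragment 4: offset=17 data="p" -> buffer=Pqno???LBcBMfFkFEp
Fragment 5: offset=4 data="KLH" -> buffer=PqnoKLHLBcBMfFkFEp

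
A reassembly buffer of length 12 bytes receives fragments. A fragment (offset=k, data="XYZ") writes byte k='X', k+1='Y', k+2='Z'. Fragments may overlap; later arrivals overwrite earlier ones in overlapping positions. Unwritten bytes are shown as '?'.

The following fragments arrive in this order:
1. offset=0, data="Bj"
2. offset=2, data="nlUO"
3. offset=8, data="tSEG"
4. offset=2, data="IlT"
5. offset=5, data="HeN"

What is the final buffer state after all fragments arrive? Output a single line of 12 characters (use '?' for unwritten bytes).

Fragment 1: offset=0 data="Bj" -> buffer=Bj??????????
Fragment 2: offset=2 data="nlUO" -> buffer=BjnlUO??????
Fragment 3: offset=8 data="tSEG" -> buffer=BjnlUO??tSEG
Fragment 4: offset=2 data="IlT" -> buffer=BjIlTO??tSEG
Fragment 5: offset=5 data="HeN" -> buffer=BjIlTHeNtSEG

Answer: BjIlTHeNtSEG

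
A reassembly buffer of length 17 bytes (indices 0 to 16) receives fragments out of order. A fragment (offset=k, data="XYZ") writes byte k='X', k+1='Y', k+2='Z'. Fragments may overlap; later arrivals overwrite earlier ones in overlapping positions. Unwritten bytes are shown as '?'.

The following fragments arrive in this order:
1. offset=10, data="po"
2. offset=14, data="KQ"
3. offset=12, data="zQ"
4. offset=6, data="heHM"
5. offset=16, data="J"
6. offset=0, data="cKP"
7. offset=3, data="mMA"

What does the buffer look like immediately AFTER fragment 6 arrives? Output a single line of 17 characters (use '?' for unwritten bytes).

Fragment 1: offset=10 data="po" -> buffer=??????????po?????
Fragment 2: offset=14 data="KQ" -> buffer=??????????po??KQ?
Fragment 3: offset=12 data="zQ" -> buffer=??????????pozQKQ?
Fragment 4: offset=6 data="heHM" -> buffer=??????heHMpozQKQ?
Fragment 5: offset=16 data="J" -> buffer=??????heHMpozQKQJ
Fragment 6: offset=0 data="cKP" -> buffer=cKP???heHMpozQKQJ

Answer: cKP???heHMpozQKQJ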